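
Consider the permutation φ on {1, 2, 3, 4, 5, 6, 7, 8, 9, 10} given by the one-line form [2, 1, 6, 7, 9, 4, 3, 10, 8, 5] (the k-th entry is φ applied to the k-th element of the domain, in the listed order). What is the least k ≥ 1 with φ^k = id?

4

Writing φ as disjoint cycles, the cycle lengths are 4, 4, 2.
The order of φ is the least common multiple of its cycle lengths: lcm(4, 4, 2) = 4.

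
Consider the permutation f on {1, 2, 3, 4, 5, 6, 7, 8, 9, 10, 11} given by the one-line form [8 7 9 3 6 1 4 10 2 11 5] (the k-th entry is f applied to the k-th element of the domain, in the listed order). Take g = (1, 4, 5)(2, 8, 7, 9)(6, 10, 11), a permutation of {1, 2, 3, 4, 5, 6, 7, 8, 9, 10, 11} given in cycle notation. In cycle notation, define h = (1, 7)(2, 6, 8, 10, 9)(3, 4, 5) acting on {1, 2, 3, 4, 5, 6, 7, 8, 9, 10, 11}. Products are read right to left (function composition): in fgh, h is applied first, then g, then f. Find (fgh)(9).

10

(fgh)(9) = f(g(h(9))). h(9) = 2, then g(2) = 8, then f(8) = 10, so the result is 10.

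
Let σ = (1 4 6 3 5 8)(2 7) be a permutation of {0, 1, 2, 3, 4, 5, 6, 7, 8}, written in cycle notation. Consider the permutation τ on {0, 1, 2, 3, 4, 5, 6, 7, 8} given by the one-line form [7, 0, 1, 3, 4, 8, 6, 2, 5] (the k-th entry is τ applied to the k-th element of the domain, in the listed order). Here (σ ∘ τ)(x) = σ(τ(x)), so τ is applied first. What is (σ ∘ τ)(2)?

First apply τ: τ(2) = 1, then σ(1) = 4. Thus (σ ∘ τ)(2) = 4.

4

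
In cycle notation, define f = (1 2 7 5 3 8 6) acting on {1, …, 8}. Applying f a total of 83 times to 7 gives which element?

2

7 lies in the 7-cycle (1 2 7 5 3 8 6).
Powers repeat with period 7 on this cycle, and 83 mod 7 = 6, so f^83(7) = f^6(7).
Stepping 6 places around the cycle: 7 → 5 → 3 → 8 → 6 → 1 → 2.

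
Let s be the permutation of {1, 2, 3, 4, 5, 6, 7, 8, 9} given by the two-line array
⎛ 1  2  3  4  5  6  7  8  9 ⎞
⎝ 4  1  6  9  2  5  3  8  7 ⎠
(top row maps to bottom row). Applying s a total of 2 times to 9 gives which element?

Tracing 9 → 7 → … returns to 9 after 8 steps, so 9 lies in an 8-cycle (1 4 9 7 3 6 5 2).
Advancing 2 steps from 9: 9 → 7 → 3.

3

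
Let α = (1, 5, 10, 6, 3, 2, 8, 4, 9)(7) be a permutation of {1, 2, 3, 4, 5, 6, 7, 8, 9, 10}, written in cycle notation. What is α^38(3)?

8

3 lies in the 9-cycle (1, 5, 10, 6, 3, 2, 8, 4, 9).
Powers repeat with period 9 on this cycle, and 38 mod 9 = 2, so α^38(3) = α^2(3).
Advancing 2 steps from 3: 3 → 2 → 8.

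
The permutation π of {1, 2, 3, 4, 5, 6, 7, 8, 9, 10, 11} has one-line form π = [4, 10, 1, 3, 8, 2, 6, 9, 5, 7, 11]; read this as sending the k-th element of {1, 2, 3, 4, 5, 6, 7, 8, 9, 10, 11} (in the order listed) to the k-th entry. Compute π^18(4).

4

Tracing 4 → 3 → … returns to 4 after 3 steps, so 4 lies in a 3-cycle (1, 4, 3).
On a 3-cycle, π^3 is the identity, so π^18 = π^0 there (18 ≡ 0 mod 3).
So π^18(4) = 4.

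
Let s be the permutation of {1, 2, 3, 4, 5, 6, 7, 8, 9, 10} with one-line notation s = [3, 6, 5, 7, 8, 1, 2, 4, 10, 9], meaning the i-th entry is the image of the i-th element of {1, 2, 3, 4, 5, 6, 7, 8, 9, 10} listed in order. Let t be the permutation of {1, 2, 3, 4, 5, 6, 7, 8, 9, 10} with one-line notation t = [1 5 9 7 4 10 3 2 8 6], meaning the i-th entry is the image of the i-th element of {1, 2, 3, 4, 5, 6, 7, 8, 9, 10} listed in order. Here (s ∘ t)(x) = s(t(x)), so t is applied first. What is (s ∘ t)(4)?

2

t(4) = 7, then s(7) = 2; composing gives (s ∘ t)(4) = 2.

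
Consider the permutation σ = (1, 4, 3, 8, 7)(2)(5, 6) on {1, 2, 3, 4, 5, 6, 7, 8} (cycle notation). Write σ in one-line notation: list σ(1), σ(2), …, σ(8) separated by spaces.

Each element maps to the next entry in its cycle (wrapping to the front): 1↦4, 2↦2, 3↦8, 4↦3, 5↦6, 6↦5, 7↦1, 8↦7.
So the one-line form is 4 2 8 3 6 5 1 7.

4 2 8 3 6 5 1 7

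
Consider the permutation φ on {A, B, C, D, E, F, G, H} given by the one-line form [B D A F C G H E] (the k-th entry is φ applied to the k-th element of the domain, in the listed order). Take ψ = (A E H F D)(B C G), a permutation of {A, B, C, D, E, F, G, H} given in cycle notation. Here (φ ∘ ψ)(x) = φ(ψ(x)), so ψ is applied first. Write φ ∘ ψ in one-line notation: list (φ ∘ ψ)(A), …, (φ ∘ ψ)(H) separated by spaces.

C A H B E F D G

For each element, apply ψ then φ: A → E → C; B → C → A; C → G → H; D → A → B; E → H → E; F → D → F; G → B → D; H → F → G.
So φ ∘ ψ in one-line form is C A H B E F D G.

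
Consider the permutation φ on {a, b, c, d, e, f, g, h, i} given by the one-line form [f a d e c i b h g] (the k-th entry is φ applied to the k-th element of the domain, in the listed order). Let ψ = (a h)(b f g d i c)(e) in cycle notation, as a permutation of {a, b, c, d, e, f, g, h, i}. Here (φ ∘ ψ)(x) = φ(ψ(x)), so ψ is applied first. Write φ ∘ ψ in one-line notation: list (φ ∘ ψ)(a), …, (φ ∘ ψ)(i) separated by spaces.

h i a g c b e f d

Chase each element through ψ then φ: a → h → h; b → f → i; c → b → a; d → i → g; e → e → c; f → g → b; g → d → e; h → a → f; i → c → d.
So φ ∘ ψ in one-line form is h i a g c b e f d.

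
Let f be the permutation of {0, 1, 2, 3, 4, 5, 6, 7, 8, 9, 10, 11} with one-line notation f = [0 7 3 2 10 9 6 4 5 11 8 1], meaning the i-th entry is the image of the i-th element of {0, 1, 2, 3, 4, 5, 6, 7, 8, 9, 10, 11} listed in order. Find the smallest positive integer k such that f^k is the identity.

8

The disjoint-cycle form of f has cycle lengths 8, 2, 1, 1.
The order of f is the least common multiple of its cycle lengths: lcm(8, 2) = 8.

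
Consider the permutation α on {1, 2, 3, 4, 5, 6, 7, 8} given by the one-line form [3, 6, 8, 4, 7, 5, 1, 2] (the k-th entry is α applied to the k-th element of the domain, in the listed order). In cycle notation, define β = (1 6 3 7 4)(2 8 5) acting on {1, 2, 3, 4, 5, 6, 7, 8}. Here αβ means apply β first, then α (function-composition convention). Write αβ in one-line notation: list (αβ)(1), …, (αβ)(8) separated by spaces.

(αβ)(x) = α(β(x)). Computing each image: α(β(1)) = α(6) = 5, α(β(2)) = α(8) = 2, α(β(3)) = α(7) = 1, α(β(4)) = α(1) = 3, α(β(5)) = α(2) = 6, α(β(6)) = α(3) = 8, α(β(7)) = α(4) = 4, α(β(8)) = α(5) = 7.
Hence αβ = [5 2 1 3 6 8 4 7].

5 2 1 3 6 8 4 7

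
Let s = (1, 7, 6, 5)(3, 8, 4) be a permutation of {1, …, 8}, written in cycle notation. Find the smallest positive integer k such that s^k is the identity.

12

The cycle type of s is (4, 3, 1).
The order is lcm(4, 3) = 12.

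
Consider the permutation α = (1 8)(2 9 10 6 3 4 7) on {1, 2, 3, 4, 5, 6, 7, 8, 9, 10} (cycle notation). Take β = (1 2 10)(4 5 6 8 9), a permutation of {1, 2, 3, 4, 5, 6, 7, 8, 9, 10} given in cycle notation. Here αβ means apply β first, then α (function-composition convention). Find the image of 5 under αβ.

3

(αβ)(5) = α(β(5)). β(5) = 6, then α(6) = 3. So (αβ)(5) = 3.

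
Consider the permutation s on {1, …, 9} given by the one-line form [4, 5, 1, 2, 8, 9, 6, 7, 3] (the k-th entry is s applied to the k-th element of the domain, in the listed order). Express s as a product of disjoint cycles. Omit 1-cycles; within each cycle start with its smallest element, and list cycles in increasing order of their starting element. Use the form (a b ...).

Iterating s from 1 gives 1 → 4 → 2 → 5 → 8 → 7 → 6 → 9 → 3 → 1; that is the 9-cycle (1 4 2 5 8 7 6 9 3).
Continuing from each remaining unvisited element yields (1 4 2 5 8 7 6 9 3).

(1 4 2 5 8 7 6 9 3)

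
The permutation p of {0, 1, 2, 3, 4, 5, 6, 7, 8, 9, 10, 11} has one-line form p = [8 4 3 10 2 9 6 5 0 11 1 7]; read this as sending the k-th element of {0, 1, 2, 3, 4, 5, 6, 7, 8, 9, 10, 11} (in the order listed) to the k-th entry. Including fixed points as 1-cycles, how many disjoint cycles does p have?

4

The cycle decomposition is (0 8)(1 4 2 3 10)(5 9 11 7)(6), which has 4 cycles (counting 1-cycles).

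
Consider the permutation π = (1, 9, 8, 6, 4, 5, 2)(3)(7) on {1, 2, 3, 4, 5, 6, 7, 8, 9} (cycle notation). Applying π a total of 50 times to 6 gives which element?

6 lies in the 7-cycle (1, 9, 8, 6, 4, 5, 2).
On a 7-cycle, π^7 is the identity, so π^50 = π^1 there (50 ≡ 1 mod 7).
Stepping 1 place around the cycle: 6 → 4.

4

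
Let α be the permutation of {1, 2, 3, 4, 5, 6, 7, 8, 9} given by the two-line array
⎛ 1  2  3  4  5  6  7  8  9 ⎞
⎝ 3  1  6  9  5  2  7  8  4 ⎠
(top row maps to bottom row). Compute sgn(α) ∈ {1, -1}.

1

In disjoint-cycle form the cycle lengths are 4, 2, 1, 1, 1.
A cycle is odd iff its length is even; α has 2 even-length cycles, so sgn(α) = (−1)^2 and α is even.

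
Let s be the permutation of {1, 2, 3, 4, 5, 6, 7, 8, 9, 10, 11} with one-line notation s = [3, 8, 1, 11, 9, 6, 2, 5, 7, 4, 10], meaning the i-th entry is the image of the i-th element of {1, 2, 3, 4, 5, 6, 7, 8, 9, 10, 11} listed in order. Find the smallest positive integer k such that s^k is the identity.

30

Writing s as disjoint cycles, the cycle lengths are 5, 3, 2, 1.
The order is lcm(5, 3, 2) = 30.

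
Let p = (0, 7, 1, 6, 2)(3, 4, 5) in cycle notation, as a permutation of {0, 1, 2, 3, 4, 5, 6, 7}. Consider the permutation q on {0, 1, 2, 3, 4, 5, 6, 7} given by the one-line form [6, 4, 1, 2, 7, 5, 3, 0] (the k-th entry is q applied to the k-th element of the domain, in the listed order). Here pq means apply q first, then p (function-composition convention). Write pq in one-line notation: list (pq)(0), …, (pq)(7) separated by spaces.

2 5 6 0 1 3 4 7

(pq)(x) = p(q(x)). Computing each image: p(q(0)) = p(6) = 2, p(q(1)) = p(4) = 5, p(q(2)) = p(1) = 6, p(q(3)) = p(2) = 0, p(q(4)) = p(7) = 1, p(q(5)) = p(5) = 3, p(q(6)) = p(3) = 4, p(q(7)) = p(0) = 7.
Hence pq = [2 5 6 0 1 3 4 7].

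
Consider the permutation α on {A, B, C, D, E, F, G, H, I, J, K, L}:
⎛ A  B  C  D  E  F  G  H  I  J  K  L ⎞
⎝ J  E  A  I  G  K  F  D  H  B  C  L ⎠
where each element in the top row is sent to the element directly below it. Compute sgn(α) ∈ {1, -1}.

-1

In disjoint-cycle form the cycle lengths are 8, 3, 1.
A cycle is odd iff its length is even; α has 1 even-length cycle, so sgn(α) = (−1)^1 and α is odd.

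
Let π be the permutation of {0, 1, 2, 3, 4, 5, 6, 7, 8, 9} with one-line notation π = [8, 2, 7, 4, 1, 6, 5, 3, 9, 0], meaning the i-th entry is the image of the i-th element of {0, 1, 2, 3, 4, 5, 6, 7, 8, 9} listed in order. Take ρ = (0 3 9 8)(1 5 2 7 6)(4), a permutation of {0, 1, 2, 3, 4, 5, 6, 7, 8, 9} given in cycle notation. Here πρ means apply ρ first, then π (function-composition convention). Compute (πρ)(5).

7

ρ(5) = 2, then π(2) = 7; composing gives (πρ)(5) = 7.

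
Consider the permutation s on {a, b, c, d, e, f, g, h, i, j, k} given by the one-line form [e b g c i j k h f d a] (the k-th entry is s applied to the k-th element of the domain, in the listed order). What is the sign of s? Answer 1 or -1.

1

In disjoint-cycle form the cycle lengths are 9, 1, 1.
A cycle of length ℓ contributes ℓ−1 transpositions, so s is a product of 8 transpositions — even.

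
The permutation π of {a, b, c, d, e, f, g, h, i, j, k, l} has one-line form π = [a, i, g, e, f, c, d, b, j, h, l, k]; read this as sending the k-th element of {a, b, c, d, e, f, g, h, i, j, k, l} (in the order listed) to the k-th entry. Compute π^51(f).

c

Tracing f → c → … returns to f after 5 steps, so f lies in a 5-cycle (c g d e f).
Since the cycle has length 5, π^51 acts on it the same as π^1 (51 mod 5 = 1).
Advancing 1 step from f: f → c.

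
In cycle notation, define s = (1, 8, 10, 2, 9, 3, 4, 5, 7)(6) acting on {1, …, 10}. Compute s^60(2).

2 lies in the 9-cycle (1, 8, 10, 2, 9, 3, 4, 5, 7).
Powers repeat with period 9 on this cycle, and 60 mod 9 = 6, so s^60(2) = s^6(2).
Stepping 6 places around the cycle: 2 → 9 → 3 → 4 → 5 → 7 → 1.

1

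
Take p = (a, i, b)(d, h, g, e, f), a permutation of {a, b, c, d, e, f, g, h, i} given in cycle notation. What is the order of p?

15

The disjoint cycles have lengths 5, 3, 1.
Since disjoint cycles commute, ord(p) = lcm(5, 3) = 15.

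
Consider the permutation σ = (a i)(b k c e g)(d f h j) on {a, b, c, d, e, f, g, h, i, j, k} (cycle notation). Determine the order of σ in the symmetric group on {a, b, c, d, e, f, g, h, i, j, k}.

20

The disjoint cycles have lengths 5, 4, 2.
The order of σ is the least common multiple of its cycle lengths: lcm(5, 4, 2) = 20.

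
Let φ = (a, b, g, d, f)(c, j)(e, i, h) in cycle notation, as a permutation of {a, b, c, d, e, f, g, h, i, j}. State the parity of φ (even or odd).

odd

The cycle lengths are 5, 3, 2.
A cycle is odd iff its length is even; φ has 1 even-length cycle, so sgn(φ) = (−1)^1 and φ is odd.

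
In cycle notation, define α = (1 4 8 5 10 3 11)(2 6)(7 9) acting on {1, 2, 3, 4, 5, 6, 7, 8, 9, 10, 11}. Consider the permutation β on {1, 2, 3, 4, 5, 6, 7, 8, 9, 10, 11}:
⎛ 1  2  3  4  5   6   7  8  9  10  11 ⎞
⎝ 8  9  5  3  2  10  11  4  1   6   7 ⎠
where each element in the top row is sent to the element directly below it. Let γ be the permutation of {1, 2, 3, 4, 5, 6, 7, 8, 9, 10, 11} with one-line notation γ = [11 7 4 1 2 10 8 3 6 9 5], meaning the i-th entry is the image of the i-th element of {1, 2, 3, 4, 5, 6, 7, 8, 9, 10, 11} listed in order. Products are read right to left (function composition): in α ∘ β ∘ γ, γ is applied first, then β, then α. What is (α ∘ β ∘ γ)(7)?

Apply the permutations in order: γ(7) = 8, then β(8) = 4, then α(4) = 8. So (α ∘ β ∘ γ)(7) = 8.

8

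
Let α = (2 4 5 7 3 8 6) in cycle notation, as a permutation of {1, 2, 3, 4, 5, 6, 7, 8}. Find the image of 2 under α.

Within (2 4 5 7 3 8 6), 2 ↦ 4.

4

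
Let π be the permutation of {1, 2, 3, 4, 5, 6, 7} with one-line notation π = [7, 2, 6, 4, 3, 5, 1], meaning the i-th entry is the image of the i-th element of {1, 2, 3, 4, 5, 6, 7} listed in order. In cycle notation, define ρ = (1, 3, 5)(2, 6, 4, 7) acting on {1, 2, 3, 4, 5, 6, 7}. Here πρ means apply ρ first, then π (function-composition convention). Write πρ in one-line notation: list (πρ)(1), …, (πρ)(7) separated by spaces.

(πρ)(x) = π(ρ(x)). Computing each image: π(ρ(1)) = π(3) = 6, π(ρ(2)) = π(6) = 5, π(ρ(3)) = π(5) = 3, π(ρ(4)) = π(7) = 1, π(ρ(5)) = π(1) = 7, π(ρ(6)) = π(4) = 4, π(ρ(7)) = π(2) = 2.
Hence πρ = [6 5 3 1 7 4 2].

6 5 3 1 7 4 2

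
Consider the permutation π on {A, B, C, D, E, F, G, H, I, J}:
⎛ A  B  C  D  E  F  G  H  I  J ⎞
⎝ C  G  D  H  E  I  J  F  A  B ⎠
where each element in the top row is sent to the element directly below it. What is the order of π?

6

The disjoint-cycle form of π has cycle lengths 6, 3, 1.
Since disjoint cycles commute, ord(π) = lcm(6, 3) = 6.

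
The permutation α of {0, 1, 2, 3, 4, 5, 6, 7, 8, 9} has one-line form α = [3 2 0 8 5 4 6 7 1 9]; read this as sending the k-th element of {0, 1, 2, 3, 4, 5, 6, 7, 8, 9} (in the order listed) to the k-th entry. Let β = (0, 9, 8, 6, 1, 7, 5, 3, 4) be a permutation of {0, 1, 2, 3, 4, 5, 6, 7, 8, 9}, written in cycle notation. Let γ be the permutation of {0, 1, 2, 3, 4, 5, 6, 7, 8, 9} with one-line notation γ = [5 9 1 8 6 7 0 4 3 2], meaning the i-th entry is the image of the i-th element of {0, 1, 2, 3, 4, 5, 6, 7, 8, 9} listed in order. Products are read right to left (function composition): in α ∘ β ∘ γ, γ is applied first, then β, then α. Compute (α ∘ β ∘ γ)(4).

(α ∘ β ∘ γ)(4) = α(β(γ(4))). γ(4) = 6, then β(6) = 1, then α(1) = 2, so the result is 2.

2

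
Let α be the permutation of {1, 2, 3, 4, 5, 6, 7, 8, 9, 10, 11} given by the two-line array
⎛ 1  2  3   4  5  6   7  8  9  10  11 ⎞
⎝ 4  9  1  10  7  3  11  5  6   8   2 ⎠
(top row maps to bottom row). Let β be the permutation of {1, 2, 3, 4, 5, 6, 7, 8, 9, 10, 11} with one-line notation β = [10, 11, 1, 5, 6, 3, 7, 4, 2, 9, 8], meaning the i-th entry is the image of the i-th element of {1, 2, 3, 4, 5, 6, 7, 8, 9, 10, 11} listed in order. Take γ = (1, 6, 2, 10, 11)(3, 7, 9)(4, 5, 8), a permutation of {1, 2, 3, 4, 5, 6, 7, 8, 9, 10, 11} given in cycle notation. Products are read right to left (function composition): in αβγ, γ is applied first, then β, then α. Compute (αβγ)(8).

7

(αβγ)(8) = α(β(γ(8))). γ(8) = 4, then β(4) = 5, then α(5) = 7, so the result is 7.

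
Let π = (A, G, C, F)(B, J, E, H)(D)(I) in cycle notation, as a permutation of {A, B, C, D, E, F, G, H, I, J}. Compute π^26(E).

B

E lies in the 4-cycle (B, J, E, H).
On a 4-cycle, π^4 is the identity, so π^26 = π^2 there (26 ≡ 2 mod 4).
Stepping 2 places around the cycle: E → H → B.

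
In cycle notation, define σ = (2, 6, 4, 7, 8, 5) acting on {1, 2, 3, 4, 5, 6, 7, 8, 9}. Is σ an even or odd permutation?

odd

The cycle lengths are 6, 1, 1, 1.
A cycle is odd iff its length is even; σ has 1 even-length cycle, so sgn(σ) = (−1)^1 and σ is odd.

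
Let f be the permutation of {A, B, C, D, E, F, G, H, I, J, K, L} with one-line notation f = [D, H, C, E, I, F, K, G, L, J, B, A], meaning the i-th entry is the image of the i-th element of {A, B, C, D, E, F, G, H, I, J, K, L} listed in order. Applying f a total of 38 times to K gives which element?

H

Tracing K → B → … returns to K after 4 steps, so K lies in a 4-cycle (B H G K).
Since the cycle has length 4, f^38 acts on it the same as f^2 (38 mod 4 = 2).
Stepping 2 places around the cycle: K → B → H.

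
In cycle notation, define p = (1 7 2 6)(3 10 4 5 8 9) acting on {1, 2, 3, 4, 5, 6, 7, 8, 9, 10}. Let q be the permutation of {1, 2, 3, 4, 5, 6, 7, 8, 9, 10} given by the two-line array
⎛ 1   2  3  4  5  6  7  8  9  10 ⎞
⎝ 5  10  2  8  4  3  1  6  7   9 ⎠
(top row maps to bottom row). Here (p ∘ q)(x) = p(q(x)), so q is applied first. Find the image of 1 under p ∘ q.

First apply q: q(1) = 5, then p(5) = 8. Thus (p ∘ q)(1) = 8.

8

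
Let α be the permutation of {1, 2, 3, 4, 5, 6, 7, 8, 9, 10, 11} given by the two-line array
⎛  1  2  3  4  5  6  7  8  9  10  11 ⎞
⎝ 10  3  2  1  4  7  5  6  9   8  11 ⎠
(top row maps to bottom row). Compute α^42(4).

Tracing 4 → 1 → … returns to 4 after 7 steps, so 4 lies in a 7-cycle (1, 10, 8, 6, 7, 5, 4).
Powers repeat with period 7 on this cycle, and 42 mod 7 = 0, so α^42(4) = α^0(4).
So α^42(4) = 4.

4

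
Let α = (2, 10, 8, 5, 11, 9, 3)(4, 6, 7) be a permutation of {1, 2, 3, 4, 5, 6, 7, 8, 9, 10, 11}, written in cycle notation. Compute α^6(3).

9

3 lies in the 7-cycle (2, 10, 8, 5, 11, 9, 3).
Stepping 6 places around the cycle: 3 → 2 → 10 → 8 → 5 → 11 → 9.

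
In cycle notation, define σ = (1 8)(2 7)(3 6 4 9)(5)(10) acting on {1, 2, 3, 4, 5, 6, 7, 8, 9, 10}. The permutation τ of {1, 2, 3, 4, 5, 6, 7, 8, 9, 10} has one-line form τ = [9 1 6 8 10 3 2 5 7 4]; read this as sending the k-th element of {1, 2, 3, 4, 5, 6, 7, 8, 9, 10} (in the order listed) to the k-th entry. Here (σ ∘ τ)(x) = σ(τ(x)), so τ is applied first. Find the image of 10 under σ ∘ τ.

9

First apply τ: τ(10) = 4, then σ(4) = 9. Thus (σ ∘ τ)(10) = 9.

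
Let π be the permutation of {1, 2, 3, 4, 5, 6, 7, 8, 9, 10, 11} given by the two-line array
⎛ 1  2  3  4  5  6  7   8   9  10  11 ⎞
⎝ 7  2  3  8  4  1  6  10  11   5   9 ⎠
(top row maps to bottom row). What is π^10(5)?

Tracing 5 → 4 → … returns to 5 after 4 steps, so 5 lies in a 4-cycle (4, 8, 10, 5).
On a 4-cycle, π^4 is the identity, so π^10 = π^2 there (10 ≡ 2 mod 4).
Stepping 2 places around the cycle: 5 → 4 → 8.

8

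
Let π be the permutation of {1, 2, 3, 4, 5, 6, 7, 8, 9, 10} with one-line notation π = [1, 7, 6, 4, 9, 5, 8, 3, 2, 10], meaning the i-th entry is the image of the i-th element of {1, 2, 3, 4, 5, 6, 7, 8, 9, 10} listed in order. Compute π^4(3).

Tracing 3 → 6 → … returns to 3 after 7 steps, so 3 lies in a 7-cycle (2, 7, 8, 3, 6, 5, 9).
Stepping 4 places around the cycle: 3 → 6 → 5 → 9 → 2.

2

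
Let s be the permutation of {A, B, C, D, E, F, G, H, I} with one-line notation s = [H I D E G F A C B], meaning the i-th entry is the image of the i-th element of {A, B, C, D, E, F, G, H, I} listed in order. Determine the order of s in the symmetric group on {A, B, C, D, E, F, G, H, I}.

Decomposing into disjoint cycles gives cycle lengths 6, 2, 1.
The order of s is the least common multiple of its cycle lengths: lcm(6, 2) = 6.

6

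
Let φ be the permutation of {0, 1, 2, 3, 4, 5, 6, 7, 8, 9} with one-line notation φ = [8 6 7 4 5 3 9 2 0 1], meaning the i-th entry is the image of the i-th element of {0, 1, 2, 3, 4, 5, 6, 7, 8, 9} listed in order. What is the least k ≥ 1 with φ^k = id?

6

Decomposing into disjoint cycles gives cycle lengths 3, 3, 2, 2.
The order is lcm(3, 3, 2, 2) = 6.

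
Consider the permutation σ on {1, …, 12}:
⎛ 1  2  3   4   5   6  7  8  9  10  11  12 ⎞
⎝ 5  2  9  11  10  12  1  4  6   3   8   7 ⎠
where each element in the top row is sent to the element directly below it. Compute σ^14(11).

Tracing 11 → 8 → … returns to 11 after 3 steps, so 11 lies in a 3-cycle (4 11 8).
On a 3-cycle, σ^3 is the identity, so σ^14 = σ^2 there (14 ≡ 2 mod 3).
Stepping 2 places around the cycle: 11 → 8 → 4.

4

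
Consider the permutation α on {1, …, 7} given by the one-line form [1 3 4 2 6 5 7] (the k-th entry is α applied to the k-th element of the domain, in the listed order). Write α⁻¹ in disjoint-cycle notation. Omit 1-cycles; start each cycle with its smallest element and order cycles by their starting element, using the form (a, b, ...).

The cycle decomposition of α is (2, 3, 4)(5, 6).
The inverse reverses every cycle; in canonical form, α⁻¹ = (2, 4, 3)(5, 6).

(2, 4, 3)(5, 6)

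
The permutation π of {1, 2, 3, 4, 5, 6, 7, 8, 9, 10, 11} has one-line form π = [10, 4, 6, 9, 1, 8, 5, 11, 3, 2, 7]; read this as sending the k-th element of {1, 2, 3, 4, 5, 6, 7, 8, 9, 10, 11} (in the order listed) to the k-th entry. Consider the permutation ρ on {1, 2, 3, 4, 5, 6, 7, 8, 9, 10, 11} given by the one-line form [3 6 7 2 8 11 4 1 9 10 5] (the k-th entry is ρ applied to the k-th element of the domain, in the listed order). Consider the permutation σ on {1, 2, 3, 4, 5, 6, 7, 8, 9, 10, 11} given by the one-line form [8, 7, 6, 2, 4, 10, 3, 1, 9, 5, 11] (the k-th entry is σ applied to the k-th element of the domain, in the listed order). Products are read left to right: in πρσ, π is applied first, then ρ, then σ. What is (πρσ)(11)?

Chase 11: π(11) = 7; ρ(7) = 4; σ(4) = 2. Hence (πρσ)(11) = 2.

2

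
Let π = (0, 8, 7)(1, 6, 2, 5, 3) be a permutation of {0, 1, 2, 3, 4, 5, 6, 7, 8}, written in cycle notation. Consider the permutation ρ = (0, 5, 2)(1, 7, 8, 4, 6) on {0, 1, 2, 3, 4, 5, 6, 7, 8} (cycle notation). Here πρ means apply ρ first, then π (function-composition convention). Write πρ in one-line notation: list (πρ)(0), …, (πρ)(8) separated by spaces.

For each element, apply ρ then π: 0 → 5 → 3; 1 → 7 → 0; 2 → 0 → 8; 3 → 3 → 1; 4 → 6 → 2; 5 → 2 → 5; 6 → 1 → 6; 7 → 8 → 7; 8 → 4 → 4.
So πρ in one-line form is 3 0 8 1 2 5 6 7 4.

3 0 8 1 2 5 6 7 4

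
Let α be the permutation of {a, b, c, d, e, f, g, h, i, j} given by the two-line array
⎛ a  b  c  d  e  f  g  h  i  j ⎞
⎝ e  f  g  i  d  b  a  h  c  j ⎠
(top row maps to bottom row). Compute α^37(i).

c

Tracing i → c → … returns to i after 6 steps, so i lies in a 6-cycle (a e d i c g).
Since the cycle has length 6, α^37 acts on it the same as α^1 (37 mod 6 = 1).
Advancing 1 step from i: i → c.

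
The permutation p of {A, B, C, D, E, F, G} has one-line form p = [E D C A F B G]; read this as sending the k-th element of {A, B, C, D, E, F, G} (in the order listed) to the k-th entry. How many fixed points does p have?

The fixed points (elements with p(x) = x) are {C, G}, so there are 2.

2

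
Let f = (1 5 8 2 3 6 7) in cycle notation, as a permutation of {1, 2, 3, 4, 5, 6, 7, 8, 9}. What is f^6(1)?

1 lies in the 7-cycle (1 5 8 2 3 6 7).
Stepping 6 places around the cycle: 1 → 5 → 8 → 2 → 3 → 6 → 7.

7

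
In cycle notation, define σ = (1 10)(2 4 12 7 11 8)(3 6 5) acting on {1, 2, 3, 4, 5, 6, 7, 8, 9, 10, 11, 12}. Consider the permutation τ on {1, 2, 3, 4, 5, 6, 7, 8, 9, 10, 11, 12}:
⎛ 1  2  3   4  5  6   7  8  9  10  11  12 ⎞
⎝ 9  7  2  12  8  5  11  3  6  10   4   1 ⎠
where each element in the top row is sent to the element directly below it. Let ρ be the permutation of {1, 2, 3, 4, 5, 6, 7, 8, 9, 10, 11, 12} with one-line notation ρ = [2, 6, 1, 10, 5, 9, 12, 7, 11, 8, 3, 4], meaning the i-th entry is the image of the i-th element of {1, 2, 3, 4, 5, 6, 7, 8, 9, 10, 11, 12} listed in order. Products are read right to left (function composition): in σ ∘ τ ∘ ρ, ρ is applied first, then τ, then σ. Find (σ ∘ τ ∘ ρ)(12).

7

Apply the permutations in order: ρ(12) = 4, then τ(4) = 12, then σ(12) = 7. So (σ ∘ τ ∘ ρ)(12) = 7.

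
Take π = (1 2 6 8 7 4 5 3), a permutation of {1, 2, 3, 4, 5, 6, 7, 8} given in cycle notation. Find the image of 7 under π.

4

In the cycle (1 2 6 8 7 4 5 3), 7 is followed by 4, so π(7) = 4.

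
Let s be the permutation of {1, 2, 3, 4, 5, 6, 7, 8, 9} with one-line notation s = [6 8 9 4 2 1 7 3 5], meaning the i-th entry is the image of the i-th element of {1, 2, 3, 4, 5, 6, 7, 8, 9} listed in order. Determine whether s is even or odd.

odd

In disjoint-cycle form the cycle lengths are 5, 2, 1, 1.
A cycle of length ℓ contributes ℓ−1 transpositions, so s is a product of 4 + 1 = 5 transpositions — odd.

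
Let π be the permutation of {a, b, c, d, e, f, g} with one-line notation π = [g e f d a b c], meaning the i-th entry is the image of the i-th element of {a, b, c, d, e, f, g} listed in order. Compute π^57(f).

a

Tracing f → b → … returns to f after 6 steps, so f lies in a 6-cycle (a g c f b e).
Powers repeat with period 6 on this cycle, and 57 mod 6 = 3, so π^57(f) = π^3(f).
Stepping 3 places around the cycle: f → b → e → a.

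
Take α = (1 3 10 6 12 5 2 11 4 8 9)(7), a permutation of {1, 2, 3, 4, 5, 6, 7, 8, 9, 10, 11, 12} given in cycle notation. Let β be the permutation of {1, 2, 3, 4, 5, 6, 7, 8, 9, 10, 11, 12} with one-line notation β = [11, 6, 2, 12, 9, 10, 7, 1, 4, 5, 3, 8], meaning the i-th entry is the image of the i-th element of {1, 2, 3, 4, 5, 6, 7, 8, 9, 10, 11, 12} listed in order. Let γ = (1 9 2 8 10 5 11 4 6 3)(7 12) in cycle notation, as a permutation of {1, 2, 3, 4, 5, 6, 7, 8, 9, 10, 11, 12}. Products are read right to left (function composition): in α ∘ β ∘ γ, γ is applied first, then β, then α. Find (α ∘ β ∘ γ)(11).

5

(α ∘ β ∘ γ)(11) = α(β(γ(11))). γ(11) = 4, then β(4) = 12, then α(12) = 5, so the result is 5.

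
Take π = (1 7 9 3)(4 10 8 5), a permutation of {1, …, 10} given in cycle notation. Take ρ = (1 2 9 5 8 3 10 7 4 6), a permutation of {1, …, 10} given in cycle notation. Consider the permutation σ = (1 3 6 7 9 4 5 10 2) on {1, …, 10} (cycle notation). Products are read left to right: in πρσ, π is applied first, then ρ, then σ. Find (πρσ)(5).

7

Apply the permutations in order: π(5) = 4, then ρ(4) = 6, then σ(6) = 7. So (πρσ)(5) = 7.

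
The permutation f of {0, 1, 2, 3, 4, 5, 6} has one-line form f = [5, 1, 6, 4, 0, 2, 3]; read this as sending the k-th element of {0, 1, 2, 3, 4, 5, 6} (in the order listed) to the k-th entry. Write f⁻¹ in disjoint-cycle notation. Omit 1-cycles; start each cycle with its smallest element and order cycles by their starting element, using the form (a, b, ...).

First write f in disjoint cycles: (0, 5, 2, 6, 3, 4).
The inverse reverses every cycle; in canonical form, f⁻¹ = (0, 4, 3, 6, 2, 5).

(0, 4, 3, 6, 2, 5)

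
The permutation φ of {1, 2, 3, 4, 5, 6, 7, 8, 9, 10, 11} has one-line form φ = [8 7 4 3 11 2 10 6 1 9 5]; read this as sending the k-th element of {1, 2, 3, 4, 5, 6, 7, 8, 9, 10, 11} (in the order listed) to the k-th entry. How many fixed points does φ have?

0

No element satisfies φ(x) = x, so there are 0 fixed points.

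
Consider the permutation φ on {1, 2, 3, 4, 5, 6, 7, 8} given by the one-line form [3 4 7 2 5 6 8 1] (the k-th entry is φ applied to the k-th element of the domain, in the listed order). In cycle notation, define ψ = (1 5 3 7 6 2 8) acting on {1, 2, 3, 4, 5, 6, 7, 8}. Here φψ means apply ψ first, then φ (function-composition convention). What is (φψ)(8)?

ψ(8) = 1, then φ(1) = 3; composing gives (φψ)(8) = 3.

3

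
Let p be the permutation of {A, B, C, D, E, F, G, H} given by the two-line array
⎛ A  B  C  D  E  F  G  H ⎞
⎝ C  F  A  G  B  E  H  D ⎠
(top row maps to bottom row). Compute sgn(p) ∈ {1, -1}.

-1

In disjoint-cycle form the cycle lengths are 3, 3, 2.
A cycle of length ℓ contributes ℓ−1 transpositions, so p is a product of 2 + 2 + 1 = 5 transpositions — odd.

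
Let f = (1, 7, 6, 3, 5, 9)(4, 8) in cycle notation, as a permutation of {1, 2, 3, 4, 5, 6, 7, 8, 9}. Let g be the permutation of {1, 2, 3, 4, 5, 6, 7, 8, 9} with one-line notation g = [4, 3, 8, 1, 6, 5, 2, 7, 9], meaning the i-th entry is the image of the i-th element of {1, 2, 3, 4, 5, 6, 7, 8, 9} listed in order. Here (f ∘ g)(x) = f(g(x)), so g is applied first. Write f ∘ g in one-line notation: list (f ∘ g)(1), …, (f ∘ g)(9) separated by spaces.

For each element, apply g then f: 1 → 4 → 8; 2 → 3 → 5; 3 → 8 → 4; 4 → 1 → 7; 5 → 6 → 3; 6 → 5 → 9; 7 → 2 → 2; 8 → 7 → 6; 9 → 9 → 1.
So f ∘ g in one-line form is 8 5 4 7 3 9 2 6 1.

8 5 4 7 3 9 2 6 1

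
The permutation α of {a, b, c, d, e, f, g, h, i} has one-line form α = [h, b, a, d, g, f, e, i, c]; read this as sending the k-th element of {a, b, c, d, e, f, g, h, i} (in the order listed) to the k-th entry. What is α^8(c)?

c

Tracing c → a → … returns to c after 4 steps, so c lies in a 4-cycle (a h i c).
Since the cycle has length 4, α^8 acts on it the same as α^0 (8 mod 4 = 0).
So α^8(c) = c.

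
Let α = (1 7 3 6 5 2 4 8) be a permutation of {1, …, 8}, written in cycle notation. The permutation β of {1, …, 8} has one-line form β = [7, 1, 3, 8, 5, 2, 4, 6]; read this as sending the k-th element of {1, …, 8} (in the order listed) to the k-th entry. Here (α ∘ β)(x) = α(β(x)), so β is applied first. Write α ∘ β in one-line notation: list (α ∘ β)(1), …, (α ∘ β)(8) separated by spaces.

3 7 6 1 2 4 8 5

For each element, apply β then α: 1 → 7 → 3; 2 → 1 → 7; 3 → 3 → 6; 4 → 8 → 1; 5 → 5 → 2; 6 → 2 → 4; 7 → 4 → 8; 8 → 6 → 5.
So α ∘ β in one-line form is 3 7 6 1 2 4 8 5.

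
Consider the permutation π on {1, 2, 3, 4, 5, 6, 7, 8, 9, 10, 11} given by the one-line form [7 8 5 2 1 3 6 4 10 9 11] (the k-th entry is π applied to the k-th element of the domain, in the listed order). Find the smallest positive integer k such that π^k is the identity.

Writing π as disjoint cycles, the cycle lengths are 5, 3, 2, 1.
The order is lcm(5, 3, 2) = 30.

30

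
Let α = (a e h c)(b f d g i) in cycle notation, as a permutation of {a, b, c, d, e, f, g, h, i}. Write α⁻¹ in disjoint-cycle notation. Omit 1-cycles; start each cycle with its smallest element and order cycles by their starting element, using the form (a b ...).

The inverse reverses each cycle.
Reversing each cycle of α and rotating so the smallest element leads gives (a c h e)(b i g d f).

(a c h e)(b i g d f)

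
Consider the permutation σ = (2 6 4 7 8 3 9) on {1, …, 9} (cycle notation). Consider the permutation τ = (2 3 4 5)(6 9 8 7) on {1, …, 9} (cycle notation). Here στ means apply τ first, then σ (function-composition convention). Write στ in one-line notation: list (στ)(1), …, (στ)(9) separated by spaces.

(στ)(x) = σ(τ(x)). Computing each image: σ(τ(1)) = σ(1) = 1, σ(τ(2)) = σ(3) = 9, σ(τ(3)) = σ(4) = 7, σ(τ(4)) = σ(5) = 5, σ(τ(5)) = σ(2) = 6, σ(τ(6)) = σ(9) = 2, σ(τ(7)) = σ(6) = 4, σ(τ(8)) = σ(7) = 8, σ(τ(9)) = σ(8) = 3.
Hence στ = [1 9 7 5 6 2 4 8 3].

1 9 7 5 6 2 4 8 3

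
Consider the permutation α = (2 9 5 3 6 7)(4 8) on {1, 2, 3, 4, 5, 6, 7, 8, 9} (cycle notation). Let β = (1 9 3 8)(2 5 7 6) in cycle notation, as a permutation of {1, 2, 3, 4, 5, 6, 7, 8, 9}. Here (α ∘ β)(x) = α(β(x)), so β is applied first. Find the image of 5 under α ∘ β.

First apply β: β(5) = 7, then α(7) = 2. Thus (α ∘ β)(5) = 2.

2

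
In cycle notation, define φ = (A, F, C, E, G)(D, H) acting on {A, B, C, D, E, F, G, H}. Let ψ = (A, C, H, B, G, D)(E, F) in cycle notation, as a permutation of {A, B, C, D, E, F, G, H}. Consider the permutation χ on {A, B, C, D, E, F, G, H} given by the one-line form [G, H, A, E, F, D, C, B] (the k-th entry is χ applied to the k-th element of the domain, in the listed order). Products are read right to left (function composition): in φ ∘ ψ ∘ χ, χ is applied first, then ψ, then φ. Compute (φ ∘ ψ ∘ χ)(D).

Chase D: χ(D) = E; ψ(E) = F; φ(F) = C. Hence (φ ∘ ψ ∘ χ)(D) = C.

C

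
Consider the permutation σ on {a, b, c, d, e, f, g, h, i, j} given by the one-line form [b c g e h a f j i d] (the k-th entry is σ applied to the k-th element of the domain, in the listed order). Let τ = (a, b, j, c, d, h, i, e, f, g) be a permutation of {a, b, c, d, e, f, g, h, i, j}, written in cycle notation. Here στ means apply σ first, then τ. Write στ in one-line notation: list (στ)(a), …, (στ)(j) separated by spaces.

j d a f i b g c e h

(στ)(x) = τ(σ(x)). Computing each image: τ(σ(a)) = τ(b) = j, τ(σ(b)) = τ(c) = d, τ(σ(c)) = τ(g) = a, τ(σ(d)) = τ(e) = f, τ(σ(e)) = τ(h) = i, τ(σ(f)) = τ(a) = b, τ(σ(g)) = τ(f) = g, τ(σ(h)) = τ(j) = c, τ(σ(i)) = τ(i) = e, τ(σ(j)) = τ(d) = h.
Hence στ = [j d a f i b g c e h].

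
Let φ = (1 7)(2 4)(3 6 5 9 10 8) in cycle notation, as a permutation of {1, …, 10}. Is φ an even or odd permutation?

odd

The cycle lengths are 6, 2, 2.
A cycle is odd iff its length is even; φ has 3 even-length cycles, so sgn(φ) = (−1)^3 and φ is odd.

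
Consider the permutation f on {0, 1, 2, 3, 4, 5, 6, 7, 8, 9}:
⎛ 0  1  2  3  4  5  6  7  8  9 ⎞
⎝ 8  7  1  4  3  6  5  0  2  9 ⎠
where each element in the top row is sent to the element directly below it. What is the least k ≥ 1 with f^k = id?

Writing f as disjoint cycles, the cycle lengths are 5, 2, 2, 1.
Since disjoint cycles commute, ord(f) = lcm(5, 2, 2) = 10.

10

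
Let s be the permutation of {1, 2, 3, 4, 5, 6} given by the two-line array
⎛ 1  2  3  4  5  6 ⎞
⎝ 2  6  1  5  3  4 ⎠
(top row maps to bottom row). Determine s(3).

The entry below 3 in the array is 1, so s(3) = 1.

1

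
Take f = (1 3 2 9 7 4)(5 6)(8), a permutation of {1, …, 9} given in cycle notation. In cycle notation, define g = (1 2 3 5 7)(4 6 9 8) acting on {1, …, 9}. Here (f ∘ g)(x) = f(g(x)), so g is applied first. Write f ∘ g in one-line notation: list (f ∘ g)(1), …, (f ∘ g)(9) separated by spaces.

9 2 6 5 4 7 3 1 8

(f ∘ g)(x) = f(g(x)). Computing each image: f(g(1)) = f(2) = 9, f(g(2)) = f(3) = 2, f(g(3)) = f(5) = 6, f(g(4)) = f(6) = 5, f(g(5)) = f(7) = 4, f(g(6)) = f(9) = 7, f(g(7)) = f(1) = 3, f(g(8)) = f(4) = 1, f(g(9)) = f(8) = 8.
Hence f ∘ g = [9 2 6 5 4 7 3 1 8].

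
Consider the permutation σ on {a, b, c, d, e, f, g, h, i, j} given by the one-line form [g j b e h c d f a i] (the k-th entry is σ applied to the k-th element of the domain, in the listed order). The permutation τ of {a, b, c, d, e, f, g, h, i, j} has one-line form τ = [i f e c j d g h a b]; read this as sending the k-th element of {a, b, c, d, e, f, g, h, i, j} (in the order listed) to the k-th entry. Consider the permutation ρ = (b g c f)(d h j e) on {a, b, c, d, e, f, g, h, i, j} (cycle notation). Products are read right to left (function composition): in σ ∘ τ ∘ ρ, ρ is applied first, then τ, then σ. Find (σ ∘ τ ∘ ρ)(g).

h

Apply the permutations in order: ρ(g) = c, then τ(c) = e, then σ(e) = h. So (σ ∘ τ ∘ ρ)(g) = h.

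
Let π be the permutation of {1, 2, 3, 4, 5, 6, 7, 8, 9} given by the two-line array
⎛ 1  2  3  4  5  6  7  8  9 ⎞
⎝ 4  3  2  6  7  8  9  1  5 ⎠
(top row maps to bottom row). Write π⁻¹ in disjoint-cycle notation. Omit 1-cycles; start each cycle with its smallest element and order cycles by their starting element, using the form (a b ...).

The cycle decomposition of π is (1 4 6 8)(2 3)(5 7 9).
Reversing each cycle (and rotating so the smallest element leads) gives π⁻¹ = (1 8 6 4)(2 3)(5 9 7).

(1 8 6 4)(2 3)(5 9 7)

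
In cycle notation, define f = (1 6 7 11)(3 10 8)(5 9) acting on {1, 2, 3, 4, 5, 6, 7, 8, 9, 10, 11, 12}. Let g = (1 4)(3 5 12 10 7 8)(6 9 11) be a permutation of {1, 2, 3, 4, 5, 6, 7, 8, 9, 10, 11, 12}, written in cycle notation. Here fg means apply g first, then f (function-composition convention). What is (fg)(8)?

10

g(8) = 3, then f(3) = 10; composing gives (fg)(8) = 10.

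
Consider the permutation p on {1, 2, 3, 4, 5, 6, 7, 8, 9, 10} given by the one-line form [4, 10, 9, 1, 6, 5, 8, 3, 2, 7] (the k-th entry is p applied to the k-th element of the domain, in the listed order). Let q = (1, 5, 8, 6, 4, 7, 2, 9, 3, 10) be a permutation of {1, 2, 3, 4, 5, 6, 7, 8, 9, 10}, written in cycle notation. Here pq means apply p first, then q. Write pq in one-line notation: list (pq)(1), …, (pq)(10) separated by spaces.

7 1 3 5 4 8 6 10 9 2

(pq)(x) = q(p(x)). Computing each image: q(p(1)) = q(4) = 7, q(p(2)) = q(10) = 1, q(p(3)) = q(9) = 3, q(p(4)) = q(1) = 5, q(p(5)) = q(6) = 4, q(p(6)) = q(5) = 8, q(p(7)) = q(8) = 6, q(p(8)) = q(3) = 10, q(p(9)) = q(2) = 9, q(p(10)) = q(7) = 2.
Hence pq = [7 1 3 5 4 8 6 10 9 2].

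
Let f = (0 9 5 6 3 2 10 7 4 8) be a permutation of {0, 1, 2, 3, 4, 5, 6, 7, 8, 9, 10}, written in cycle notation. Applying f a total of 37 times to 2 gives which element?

2 lies in the 10-cycle (0 9 5 6 3 2 10 7 4 8).
Powers repeat with period 10 on this cycle, and 37 mod 10 = 7, so f^37(2) = f^7(2).
Advancing 7 steps from 2: 2 → 10 → 7 → 4 → 8 → 0 → 9 → 5.

5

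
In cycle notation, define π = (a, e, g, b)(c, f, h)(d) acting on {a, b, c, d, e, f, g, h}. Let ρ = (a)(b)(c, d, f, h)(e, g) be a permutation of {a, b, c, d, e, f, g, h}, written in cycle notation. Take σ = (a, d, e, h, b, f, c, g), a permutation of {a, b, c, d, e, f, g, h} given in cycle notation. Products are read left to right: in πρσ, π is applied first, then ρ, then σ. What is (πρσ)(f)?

(πρσ)(f) = σ(ρ(π(f))). π(f) = h, then ρ(h) = c, then σ(c) = g, so the result is g.

g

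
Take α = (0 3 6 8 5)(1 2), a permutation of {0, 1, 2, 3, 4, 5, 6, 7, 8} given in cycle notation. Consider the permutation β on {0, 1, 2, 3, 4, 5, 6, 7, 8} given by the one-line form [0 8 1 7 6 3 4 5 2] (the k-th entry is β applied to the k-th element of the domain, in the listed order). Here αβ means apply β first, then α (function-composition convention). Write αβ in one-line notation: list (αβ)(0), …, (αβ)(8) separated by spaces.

3 5 2 7 8 6 4 0 1

(αβ)(x) = α(β(x)). Computing each image: α(β(0)) = α(0) = 3, α(β(1)) = α(8) = 5, α(β(2)) = α(1) = 2, α(β(3)) = α(7) = 7, α(β(4)) = α(6) = 8, α(β(5)) = α(3) = 6, α(β(6)) = α(4) = 4, α(β(7)) = α(5) = 0, α(β(8)) = α(2) = 1.
Hence αβ = [3 5 2 7 8 6 4 0 1].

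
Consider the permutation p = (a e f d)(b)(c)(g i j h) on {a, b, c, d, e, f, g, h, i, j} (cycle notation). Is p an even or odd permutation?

The cycle lengths are 4, 4, 1, 1.
A cycle of length ℓ contributes ℓ−1 transpositions, so p is a product of 3 + 3 = 6 transpositions — even.

even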